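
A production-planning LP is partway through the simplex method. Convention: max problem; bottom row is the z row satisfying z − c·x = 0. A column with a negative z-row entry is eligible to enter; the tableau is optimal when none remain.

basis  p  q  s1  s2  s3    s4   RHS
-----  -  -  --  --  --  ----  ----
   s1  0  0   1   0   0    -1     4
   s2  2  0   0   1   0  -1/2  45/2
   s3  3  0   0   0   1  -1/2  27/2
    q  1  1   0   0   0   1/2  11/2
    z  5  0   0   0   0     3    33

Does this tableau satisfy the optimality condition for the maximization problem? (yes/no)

yes

Every z-row coefficient is ≥ 0, so the tableau is optimal.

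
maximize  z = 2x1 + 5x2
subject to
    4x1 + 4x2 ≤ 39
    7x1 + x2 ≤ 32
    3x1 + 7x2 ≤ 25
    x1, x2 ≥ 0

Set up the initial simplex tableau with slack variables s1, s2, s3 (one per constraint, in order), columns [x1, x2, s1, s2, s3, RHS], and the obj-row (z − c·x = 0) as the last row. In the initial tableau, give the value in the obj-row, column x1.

-2

The obj-row carries the negated objective coefficients: the x1 entry is -2.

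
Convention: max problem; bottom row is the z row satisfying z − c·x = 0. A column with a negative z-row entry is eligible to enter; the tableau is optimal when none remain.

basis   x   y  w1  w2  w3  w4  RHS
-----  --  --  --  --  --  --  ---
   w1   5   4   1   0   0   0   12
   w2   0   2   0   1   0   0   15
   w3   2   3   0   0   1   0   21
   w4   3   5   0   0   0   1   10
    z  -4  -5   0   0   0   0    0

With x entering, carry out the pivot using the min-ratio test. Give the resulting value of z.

Ratio test on column x — row 1: 12/5 = 12/5; row 2: entry 0 ≤ 0; row 3: 21/2 = 21/2; row 4: 10/3 = 10/3. Minimum is 12/5 at row 1 (w1 leaves); pivot element 5.
Pivot on row 1; the z-row RHS becomes 0 − (-4)·(12/5) = 48/5.

48/5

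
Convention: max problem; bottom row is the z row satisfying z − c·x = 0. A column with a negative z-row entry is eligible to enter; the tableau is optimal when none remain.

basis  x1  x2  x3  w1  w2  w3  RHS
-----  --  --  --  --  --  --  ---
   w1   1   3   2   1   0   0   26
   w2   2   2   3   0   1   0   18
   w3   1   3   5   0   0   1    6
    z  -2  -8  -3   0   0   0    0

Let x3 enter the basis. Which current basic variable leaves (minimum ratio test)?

Column x3 entries and ratios — w1: 26/2 = 13; w2: 18/3 = 6; w3: 6/5 = 6/5.
Smallest ratio is 6/5 in the row of w3, so w3 leaves.

w3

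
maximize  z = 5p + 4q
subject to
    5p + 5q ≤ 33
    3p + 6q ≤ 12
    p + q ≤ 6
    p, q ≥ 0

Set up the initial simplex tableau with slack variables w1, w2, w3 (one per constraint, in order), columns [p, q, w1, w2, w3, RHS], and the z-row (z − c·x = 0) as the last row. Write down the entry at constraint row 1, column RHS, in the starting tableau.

The RHS of constraint 1 is b_1 = 33.

33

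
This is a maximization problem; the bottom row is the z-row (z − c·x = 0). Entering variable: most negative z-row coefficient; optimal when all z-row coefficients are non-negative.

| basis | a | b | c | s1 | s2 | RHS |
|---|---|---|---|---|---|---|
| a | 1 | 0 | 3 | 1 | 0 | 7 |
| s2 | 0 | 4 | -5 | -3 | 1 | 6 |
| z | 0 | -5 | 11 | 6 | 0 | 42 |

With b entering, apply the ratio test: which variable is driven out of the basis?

s2

Column b entries and ratios — a: 0 ≤ 0, skip; s2: 6/4 = 3/2.
Smallest ratio is 3/2 in the row of s2, so s2 leaves.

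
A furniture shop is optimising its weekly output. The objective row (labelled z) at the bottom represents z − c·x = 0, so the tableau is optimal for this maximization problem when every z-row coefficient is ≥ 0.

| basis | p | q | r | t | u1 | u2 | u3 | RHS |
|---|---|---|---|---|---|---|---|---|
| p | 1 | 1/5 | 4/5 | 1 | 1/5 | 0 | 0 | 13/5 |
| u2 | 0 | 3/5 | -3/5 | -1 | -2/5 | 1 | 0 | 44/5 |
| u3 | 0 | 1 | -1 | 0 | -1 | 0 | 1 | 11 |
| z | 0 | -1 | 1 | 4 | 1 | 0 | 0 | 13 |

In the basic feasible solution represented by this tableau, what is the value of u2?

44/5

u2 is basic (row 2); its value is the RHS of that row, 44/5.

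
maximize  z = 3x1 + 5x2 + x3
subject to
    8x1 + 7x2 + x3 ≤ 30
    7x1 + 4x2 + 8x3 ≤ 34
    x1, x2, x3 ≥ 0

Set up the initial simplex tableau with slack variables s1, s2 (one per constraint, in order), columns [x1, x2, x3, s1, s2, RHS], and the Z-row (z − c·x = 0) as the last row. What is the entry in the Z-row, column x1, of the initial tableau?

-3

The Z-row carries the negated objective coefficients: the x1 entry is -3.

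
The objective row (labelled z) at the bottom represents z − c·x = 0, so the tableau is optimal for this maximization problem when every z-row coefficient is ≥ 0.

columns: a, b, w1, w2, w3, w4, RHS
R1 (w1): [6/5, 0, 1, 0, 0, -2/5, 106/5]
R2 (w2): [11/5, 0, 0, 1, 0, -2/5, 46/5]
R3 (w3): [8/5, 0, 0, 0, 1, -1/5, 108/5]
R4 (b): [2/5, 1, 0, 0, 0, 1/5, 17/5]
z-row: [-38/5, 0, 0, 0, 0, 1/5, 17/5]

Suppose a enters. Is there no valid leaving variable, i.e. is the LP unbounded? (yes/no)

no

Column a has positive entries in row(s) 1, 2, 3, 4, so the ratio test bounds it — not unbounded.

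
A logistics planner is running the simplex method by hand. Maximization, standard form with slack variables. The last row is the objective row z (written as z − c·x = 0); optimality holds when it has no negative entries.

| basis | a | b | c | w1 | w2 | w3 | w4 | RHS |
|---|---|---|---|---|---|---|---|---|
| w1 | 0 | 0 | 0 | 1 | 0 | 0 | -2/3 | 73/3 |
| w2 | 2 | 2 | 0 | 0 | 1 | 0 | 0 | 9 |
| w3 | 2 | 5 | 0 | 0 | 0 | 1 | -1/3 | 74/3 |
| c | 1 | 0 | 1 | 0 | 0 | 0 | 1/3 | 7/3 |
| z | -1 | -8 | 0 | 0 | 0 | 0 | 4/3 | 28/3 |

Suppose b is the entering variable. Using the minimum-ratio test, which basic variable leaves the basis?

Column b entries and ratios — w1: 0 ≤ 0, skip; w2: 9/2 = 9/2; w3: (74/3)/5 = 74/15; c: 0 ≤ 0, skip.
Smallest ratio is 9/2 in the row of w2, so w2 leaves.

w2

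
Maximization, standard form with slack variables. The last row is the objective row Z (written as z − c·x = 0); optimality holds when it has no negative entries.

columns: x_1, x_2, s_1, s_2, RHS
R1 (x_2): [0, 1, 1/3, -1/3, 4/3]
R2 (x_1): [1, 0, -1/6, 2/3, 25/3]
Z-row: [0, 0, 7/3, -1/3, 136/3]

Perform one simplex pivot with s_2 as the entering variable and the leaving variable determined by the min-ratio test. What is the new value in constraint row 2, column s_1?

Ratio test on column s_2 — row 1: entry -1/3 ≤ 0; row 2: (25/3)/(2/3) = 25/2. Minimum is 25/2 at row 2 (x_1 leaves); pivot element 2/3.
Divide row 2 by 2/3; eliminate column s_2 from the other rows.
In the new row 2, the s_1 entry is the old entry divided by the pivot: (-1/6)/(2/3) = -1/4.

-1/4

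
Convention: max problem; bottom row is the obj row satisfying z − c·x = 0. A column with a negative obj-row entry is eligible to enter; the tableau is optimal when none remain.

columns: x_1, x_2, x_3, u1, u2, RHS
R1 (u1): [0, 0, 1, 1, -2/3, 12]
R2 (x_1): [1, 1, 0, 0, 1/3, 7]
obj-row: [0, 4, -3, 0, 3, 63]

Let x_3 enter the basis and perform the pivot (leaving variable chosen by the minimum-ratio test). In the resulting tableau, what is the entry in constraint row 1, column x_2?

Ratio test on column x_3 — row 1: 12/1 = 12; row 2: entry 0 ≤ 0. Minimum is 12 at row 1 (u1 leaves); pivot element 1.
Divide row 1 by 1; eliminate column x_3 from the other rows.
In the new row 1, the x_2 entry is the old entry divided by the pivot: 0/1 = 0.

0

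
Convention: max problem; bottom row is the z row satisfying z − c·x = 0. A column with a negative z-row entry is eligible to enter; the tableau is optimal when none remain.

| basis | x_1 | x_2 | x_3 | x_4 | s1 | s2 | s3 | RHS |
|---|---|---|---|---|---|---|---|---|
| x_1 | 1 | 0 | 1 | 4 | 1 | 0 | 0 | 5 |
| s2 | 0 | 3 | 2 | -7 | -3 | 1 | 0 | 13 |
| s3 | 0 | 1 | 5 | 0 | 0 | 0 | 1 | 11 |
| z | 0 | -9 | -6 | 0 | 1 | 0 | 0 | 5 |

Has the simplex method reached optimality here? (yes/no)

The z-row has a negative entry -9 in column x_2, so it is not optimal.

no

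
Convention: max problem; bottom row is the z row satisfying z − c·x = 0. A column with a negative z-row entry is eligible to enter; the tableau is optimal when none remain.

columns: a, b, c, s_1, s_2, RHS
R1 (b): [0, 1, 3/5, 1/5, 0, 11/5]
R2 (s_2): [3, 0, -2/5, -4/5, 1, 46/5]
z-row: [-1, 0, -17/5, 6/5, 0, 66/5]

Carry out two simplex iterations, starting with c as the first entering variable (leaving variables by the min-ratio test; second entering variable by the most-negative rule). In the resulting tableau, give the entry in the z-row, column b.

53/9

Ratio test on column c — row 1: (11/5)/(3/5) = 11/3; row 2: entry -2/5 ≤ 0. Minimum is 11/3 at row 1 (b leaves); pivot element 3/5.
Divide row 1 by 3/5; eliminate column c from the other rows.
Second iteration: most negative z-row entry is -1 in column a, so a enters.
Ratio test on column a — row 1: entry 0 ≤ 0; row 2: (32/3)/3 = 32/9. Minimum is 32/9 at row 2 (s_2 leaves); pivot element 3.
Divide row 2 by 3; eliminate column a from the other rows.
After both pivots, the entry at the z-row, column b is 53/9.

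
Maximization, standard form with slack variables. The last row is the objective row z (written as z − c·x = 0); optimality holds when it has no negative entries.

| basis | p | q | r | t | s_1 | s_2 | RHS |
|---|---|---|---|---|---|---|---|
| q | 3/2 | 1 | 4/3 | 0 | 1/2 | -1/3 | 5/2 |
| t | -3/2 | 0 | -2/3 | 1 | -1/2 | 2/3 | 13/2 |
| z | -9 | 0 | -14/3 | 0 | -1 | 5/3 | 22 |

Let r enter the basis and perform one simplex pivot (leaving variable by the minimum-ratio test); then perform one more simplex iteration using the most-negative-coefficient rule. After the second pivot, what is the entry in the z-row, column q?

Ratio test on column r — row 1: (5/2)/(4/3) = 15/8; row 2: entry -2/3 ≤ 0. Minimum is 15/8 at row 1 (q leaves); pivot element 4/3.
Divide row 1 by 4/3; eliminate column r from the other rows.
Second iteration: most negative z-row entry is -15/4 in column p, so p enters.
Ratio test on column p — row 1: (15/8)/(9/8) = 5/3; row 2: entry -3/4 ≤ 0. Minimum is 5/3 at row 1 (r leaves); pivot element 9/8.
Divide row 1 by 9/8; eliminate column p from the other rows.
After both pivots, the entry at the z-row, column q is 6.

6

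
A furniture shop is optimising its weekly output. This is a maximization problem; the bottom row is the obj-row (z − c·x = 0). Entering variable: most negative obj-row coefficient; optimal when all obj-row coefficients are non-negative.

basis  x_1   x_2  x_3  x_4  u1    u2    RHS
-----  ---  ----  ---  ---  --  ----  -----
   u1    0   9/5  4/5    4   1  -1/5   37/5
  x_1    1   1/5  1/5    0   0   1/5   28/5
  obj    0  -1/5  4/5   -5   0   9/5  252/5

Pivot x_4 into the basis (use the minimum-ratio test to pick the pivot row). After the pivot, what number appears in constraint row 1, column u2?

Ratio test on column x_4 — row 1: (37/5)/4 = 37/20; row 2: entry 0 ≤ 0. Minimum is 37/20 at row 1 (u1 leaves); pivot element 4.
Divide row 1 by 4; eliminate column x_4 from the other rows.
In the new row 1, the u2 entry is the old entry divided by the pivot: (-1/5)/4 = -1/20.

-1/20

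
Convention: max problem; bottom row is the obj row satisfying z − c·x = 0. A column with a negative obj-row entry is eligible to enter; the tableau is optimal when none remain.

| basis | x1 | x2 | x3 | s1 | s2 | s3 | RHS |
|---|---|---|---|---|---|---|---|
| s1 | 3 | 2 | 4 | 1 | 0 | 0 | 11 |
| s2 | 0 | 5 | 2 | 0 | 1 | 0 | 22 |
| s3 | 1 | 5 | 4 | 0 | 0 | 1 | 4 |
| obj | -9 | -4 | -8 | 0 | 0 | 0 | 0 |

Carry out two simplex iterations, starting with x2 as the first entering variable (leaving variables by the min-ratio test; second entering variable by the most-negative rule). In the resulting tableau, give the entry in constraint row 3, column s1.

Ratio test on column x2 — row 1: 11/2 = 11/2; row 2: 22/5 = 22/5; row 3: 4/5 = 4/5. Minimum is 4/5 at row 3 (s3 leaves); pivot element 5.
Divide row 3 by 5; eliminate column x2 from the other rows.
Second iteration: most negative obj-row entry is -41/5 in column x1, so x1 enters.
Ratio test on column x1 — row 1: (47/5)/(13/5) = 47/13; row 2: entry -1 ≤ 0; row 3: (4/5)/(1/5) = 4. Minimum is 47/13 at row 1 (s1 leaves); pivot element 13/5.
Divide row 1 by 13/5; eliminate column x1 from the other rows.
After both pivots, the entry at constraint row 3, column s1 is -1/13.

-1/13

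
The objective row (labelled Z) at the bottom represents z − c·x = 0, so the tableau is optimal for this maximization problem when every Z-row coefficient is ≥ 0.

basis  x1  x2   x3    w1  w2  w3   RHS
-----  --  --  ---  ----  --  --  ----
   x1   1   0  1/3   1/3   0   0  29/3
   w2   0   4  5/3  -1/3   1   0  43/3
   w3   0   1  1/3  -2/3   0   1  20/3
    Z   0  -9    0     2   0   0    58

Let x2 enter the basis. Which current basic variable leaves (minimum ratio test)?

w2

Column x2 entries and ratios — x1: 0 ≤ 0, skip; w2: (43/3)/4 = 43/12; w3: (20/3)/1 = 20/3.
Smallest ratio is 43/12 in the row of w2, so w2 leaves.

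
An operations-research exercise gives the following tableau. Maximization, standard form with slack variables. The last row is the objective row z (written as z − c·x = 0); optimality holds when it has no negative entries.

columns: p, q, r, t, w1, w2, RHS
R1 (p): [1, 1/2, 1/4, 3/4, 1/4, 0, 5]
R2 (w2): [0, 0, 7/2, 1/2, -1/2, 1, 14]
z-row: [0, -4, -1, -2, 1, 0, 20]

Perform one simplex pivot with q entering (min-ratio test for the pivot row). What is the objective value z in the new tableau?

60

Ratio test on column q — row 1: 5/(1/2) = 10; row 2: entry 0 ≤ 0. Minimum is 10 at row 1 (p leaves); pivot element 1/2.
Pivot on row 1; the z-row RHS becomes 20 − (-4)·10 = 60.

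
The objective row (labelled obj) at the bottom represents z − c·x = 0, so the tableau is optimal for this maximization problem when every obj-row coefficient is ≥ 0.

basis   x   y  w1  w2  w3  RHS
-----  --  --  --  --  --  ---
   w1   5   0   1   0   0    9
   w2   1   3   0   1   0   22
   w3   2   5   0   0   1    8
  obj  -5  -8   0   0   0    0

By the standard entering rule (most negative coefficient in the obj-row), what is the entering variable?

y

Negative obj-row entries: x: -5, y: -8.
The most negative is -8 in column y, so y enters.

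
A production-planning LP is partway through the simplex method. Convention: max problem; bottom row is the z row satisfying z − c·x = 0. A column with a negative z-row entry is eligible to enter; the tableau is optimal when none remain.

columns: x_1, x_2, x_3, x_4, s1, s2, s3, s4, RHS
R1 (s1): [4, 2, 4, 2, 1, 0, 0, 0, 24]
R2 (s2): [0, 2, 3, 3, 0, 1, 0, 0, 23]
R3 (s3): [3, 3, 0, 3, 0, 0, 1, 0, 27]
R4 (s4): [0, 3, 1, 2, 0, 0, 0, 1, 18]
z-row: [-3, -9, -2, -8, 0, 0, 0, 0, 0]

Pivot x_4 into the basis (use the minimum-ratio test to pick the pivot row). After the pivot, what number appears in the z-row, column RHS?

184/3

Ratio test on column x_4 — row 1: 24/2 = 12; row 2: 23/3 = 23/3; row 3: 27/3 = 9; row 4: 18/2 = 9. Minimum is 23/3 at row 2 (s2 leaves); pivot element 3.
Divide row 2 by 3; eliminate column x_4 from the other rows.
z-row update in column RHS: 0 − (-8)·(23/3) = 184/3.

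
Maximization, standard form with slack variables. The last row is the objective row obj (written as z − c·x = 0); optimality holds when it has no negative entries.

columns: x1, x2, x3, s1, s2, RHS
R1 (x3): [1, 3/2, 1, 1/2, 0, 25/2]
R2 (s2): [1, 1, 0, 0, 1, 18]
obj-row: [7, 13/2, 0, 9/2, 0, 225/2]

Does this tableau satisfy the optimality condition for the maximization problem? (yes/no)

Every obj-row coefficient is ≥ 0, so the tableau is optimal.

yes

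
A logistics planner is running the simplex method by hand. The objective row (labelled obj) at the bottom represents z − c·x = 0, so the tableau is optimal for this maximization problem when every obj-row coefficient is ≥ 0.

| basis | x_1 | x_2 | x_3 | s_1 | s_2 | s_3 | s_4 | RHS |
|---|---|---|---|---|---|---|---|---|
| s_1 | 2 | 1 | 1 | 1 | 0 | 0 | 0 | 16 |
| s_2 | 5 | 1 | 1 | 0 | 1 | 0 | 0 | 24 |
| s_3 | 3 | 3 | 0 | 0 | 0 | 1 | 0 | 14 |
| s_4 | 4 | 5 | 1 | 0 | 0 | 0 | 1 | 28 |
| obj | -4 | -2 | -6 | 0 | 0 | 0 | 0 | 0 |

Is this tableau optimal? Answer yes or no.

no

The obj-row has a negative entry -6 in column x_3, so it is not optimal.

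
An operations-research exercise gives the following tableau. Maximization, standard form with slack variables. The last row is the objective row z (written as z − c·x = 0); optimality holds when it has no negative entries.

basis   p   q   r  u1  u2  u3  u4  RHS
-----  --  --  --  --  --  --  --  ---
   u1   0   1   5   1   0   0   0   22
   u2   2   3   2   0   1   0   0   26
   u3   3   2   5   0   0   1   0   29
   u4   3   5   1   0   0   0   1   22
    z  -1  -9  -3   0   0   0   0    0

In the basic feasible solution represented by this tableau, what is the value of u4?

22

u4 is basic (row 4); its value is the RHS of that row, 22.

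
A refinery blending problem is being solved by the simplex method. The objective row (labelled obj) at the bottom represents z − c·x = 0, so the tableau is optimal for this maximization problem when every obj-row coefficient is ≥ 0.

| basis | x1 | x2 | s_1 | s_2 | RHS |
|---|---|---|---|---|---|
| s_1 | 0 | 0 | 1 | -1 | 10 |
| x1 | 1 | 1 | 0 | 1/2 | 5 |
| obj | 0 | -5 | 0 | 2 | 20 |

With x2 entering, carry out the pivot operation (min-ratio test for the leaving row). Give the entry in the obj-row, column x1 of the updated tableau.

5

Ratio test on column x2 — row 1: entry 0 ≤ 0; row 2: 5/1 = 5. Minimum is 5 at row 2 (x1 leaves); pivot element 1.
Divide row 2 by 1; eliminate column x2 from the other rows.
obj-row update in column x1: 0 − (-5)·1 = 5.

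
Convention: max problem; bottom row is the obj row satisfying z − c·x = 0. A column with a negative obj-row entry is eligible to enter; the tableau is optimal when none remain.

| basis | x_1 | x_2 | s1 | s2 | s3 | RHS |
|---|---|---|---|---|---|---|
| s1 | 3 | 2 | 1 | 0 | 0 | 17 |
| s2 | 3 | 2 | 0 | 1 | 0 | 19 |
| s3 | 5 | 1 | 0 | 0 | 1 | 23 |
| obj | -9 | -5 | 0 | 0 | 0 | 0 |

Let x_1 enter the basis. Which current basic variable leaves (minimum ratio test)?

Column x_1 entries and ratios — s1: 17/3 = 17/3; s2: 19/3 = 19/3; s3: 23/5 = 23/5.
Smallest ratio is 23/5 in the row of s3, so s3 leaves.

s3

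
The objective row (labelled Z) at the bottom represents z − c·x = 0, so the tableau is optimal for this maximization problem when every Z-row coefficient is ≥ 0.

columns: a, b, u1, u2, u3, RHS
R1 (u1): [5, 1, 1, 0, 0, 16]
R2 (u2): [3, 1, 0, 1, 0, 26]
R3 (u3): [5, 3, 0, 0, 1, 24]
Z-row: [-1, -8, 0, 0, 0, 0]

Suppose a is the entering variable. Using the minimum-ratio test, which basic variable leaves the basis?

u1

Column a entries and ratios — u1: 16/5 = 16/5; u2: 26/3 = 26/3; u3: 24/5 = 24/5.
Smallest ratio is 16/5 in the row of u1, so u1 leaves.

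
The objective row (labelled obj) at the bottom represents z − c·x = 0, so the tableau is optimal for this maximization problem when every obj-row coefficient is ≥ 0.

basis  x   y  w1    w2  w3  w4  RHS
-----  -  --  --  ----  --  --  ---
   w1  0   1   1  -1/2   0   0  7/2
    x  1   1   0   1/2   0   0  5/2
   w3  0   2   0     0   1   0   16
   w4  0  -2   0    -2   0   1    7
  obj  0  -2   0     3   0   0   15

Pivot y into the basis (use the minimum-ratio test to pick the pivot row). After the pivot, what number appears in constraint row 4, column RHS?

12

Ratio test on column y — row 1: (7/2)/1 = 7/2; row 2: (5/2)/1 = 5/2; row 3: 16/2 = 8; row 4: entry -2 ≤ 0. Minimum is 5/2 at row 2 (x leaves); pivot element 1.
Divide row 2 by 1; eliminate column y from the other rows.
Row 4 update in column RHS: 7 − (-2)·(5/2) = 12.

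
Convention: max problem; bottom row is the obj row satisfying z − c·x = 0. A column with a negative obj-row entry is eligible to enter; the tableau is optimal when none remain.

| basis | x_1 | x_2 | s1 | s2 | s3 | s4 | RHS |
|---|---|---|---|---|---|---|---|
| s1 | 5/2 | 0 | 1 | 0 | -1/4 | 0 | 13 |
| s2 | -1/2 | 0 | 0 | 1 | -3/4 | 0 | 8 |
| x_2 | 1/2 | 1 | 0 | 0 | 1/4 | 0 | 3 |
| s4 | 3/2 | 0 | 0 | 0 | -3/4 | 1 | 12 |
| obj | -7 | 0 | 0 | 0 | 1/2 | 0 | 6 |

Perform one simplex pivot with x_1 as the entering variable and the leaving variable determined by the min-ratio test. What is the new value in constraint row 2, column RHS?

Ratio test on column x_1 — row 1: 13/(5/2) = 26/5; row 2: entry -1/2 ≤ 0; row 3: 3/(1/2) = 6; row 4: 12/(3/2) = 8. Minimum is 26/5 at row 1 (s1 leaves); pivot element 5/2.
Divide row 1 by 5/2; eliminate column x_1 from the other rows.
Row 2 update in column RHS: 8 − (-1/2)·(26/5) = 53/5.

53/5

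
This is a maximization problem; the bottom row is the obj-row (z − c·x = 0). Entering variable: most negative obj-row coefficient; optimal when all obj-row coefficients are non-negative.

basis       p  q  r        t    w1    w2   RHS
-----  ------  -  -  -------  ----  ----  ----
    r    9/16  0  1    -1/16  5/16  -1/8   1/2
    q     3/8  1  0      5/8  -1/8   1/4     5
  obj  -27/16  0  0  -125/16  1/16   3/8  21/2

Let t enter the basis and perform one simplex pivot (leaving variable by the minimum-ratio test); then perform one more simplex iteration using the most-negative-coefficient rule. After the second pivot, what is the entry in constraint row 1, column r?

10/3

Ratio test on column t — row 1: entry -1/16 ≤ 0; row 2: 5/(5/8) = 8. Minimum is 8 at row 2 (q leaves); pivot element 5/8.
Divide row 2 by 5/8; eliminate column t from the other rows.
Second iteration: most negative obj-row entry is -3/2 in column w1, so w1 enters.
Ratio test on column w1 — row 1: 1/(3/10) = 10/3; row 2: entry -1/5 ≤ 0. Minimum is 10/3 at row 1 (r leaves); pivot element 3/10.
Divide row 1 by 3/10; eliminate column w1 from the other rows.
After both pivots, the entry at constraint row 1, column r is 10/3.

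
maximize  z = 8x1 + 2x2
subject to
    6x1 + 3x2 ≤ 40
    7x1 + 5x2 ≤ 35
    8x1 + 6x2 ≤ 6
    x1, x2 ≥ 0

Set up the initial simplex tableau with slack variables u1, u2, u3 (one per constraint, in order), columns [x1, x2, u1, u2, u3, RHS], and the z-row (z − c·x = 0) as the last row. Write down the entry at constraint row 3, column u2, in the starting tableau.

Slack u2 belongs to constraint 2; its column is the unit vector e_2, so the entry in row 3 is 0.

0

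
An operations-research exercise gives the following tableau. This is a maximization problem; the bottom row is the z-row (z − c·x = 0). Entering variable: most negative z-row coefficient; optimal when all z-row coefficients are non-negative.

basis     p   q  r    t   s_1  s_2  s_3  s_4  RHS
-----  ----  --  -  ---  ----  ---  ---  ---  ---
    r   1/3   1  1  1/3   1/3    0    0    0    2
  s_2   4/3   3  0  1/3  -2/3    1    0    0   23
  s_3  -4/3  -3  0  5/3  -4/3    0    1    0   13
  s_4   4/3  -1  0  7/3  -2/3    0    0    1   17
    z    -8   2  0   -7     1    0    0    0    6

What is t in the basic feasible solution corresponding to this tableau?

0

t is not in the basis, so in the current basic feasible solution t = 0.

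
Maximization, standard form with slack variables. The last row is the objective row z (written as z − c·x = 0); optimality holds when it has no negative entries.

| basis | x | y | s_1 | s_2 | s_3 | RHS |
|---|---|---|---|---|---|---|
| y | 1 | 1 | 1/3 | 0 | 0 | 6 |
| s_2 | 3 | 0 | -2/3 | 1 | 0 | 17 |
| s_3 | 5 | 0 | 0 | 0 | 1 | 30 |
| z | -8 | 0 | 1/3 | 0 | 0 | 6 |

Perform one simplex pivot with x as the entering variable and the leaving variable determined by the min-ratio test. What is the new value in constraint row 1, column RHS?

1/3

Ratio test on column x — row 1: 6/1 = 6; row 2: 17/3 = 17/3; row 3: 30/5 = 6. Minimum is 17/3 at row 2 (s_2 leaves); pivot element 3.
Divide row 2 by 3; eliminate column x from the other rows.
Row 1 update in column RHS: 6 − 1·(17/3) = 1/3.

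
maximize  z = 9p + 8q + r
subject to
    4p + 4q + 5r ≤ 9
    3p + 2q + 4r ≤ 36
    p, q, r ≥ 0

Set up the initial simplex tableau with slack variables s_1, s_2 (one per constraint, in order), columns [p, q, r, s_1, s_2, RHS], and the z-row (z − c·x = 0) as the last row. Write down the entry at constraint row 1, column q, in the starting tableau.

Constraint 1 has coefficient 4 on q.

4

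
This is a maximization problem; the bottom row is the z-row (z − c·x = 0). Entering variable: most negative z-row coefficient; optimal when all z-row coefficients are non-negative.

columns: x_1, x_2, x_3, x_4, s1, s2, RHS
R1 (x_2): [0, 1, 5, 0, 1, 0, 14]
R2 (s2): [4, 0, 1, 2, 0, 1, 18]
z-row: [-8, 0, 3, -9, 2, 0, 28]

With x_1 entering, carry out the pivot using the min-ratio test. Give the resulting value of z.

64

Ratio test on column x_1 — row 1: entry 0 ≤ 0; row 2: 18/4 = 9/2. Minimum is 9/2 at row 2 (s2 leaves); pivot element 4.
Pivot on row 2; the z-row RHS becomes 28 − (-8)·(9/2) = 64.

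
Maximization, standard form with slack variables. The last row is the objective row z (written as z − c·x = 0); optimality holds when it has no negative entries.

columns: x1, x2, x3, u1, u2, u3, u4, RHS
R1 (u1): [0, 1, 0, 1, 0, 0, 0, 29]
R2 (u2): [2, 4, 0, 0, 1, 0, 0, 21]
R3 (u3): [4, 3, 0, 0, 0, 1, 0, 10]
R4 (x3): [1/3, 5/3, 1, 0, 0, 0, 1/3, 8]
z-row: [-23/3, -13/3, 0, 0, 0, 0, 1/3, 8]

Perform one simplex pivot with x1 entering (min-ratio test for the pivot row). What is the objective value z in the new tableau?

163/6

Ratio test on column x1 — row 1: entry 0 ≤ 0; row 2: 21/2 = 21/2; row 3: 10/4 = 5/2; row 4: 8/(1/3) = 24. Minimum is 5/2 at row 3 (u3 leaves); pivot element 4.
Pivot on row 3; the z-row RHS becomes 8 − (-23/3)·(5/2) = 163/6.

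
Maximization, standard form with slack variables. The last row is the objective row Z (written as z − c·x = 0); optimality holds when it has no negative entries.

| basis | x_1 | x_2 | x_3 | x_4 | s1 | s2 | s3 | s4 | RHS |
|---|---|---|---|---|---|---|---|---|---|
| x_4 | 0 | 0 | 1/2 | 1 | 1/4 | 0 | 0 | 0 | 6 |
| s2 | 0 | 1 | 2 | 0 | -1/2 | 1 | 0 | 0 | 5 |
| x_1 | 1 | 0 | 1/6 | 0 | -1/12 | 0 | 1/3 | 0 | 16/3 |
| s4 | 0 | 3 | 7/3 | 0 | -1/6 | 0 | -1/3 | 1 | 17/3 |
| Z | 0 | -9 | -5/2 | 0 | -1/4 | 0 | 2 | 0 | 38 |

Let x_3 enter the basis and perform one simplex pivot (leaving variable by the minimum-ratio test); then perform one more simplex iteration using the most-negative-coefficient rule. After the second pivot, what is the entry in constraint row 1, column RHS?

6

Ratio test on column x_3 — row 1: 6/(1/2) = 12; row 2: 5/2 = 5/2; row 3: (16/3)/(1/6) = 32; row 4: (17/3)/(7/3) = 17/7. Minimum is 17/7 at row 4 (s4 leaves); pivot element 7/3.
Divide row 4 by 7/3; eliminate column x_3 from the other rows.
Second iteration: most negative Z-row entry is -81/14 in column x_2, so x_2 enters.
Ratio test on column x_2 — row 1: entry -9/14 ≤ 0; row 2: entry -11/7 ≤ 0; row 3: entry -3/14 ≤ 0; row 4: (17/7)/(9/7) = 17/9. Minimum is 17/9 at row 4 (x_3 leaves); pivot element 9/7.
Divide row 4 by 9/7; eliminate column x_2 from the other rows.
After both pivots, the entry at constraint row 1, column RHS is 6.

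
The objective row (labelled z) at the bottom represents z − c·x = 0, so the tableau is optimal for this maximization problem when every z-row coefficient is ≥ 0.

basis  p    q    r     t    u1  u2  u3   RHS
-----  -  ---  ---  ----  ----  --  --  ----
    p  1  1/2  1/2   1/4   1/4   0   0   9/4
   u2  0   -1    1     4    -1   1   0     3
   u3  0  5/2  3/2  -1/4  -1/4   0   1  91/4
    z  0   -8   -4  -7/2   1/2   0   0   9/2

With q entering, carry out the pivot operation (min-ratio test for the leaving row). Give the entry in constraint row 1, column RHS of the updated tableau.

Ratio test on column q — row 1: (9/4)/(1/2) = 9/2; row 2: entry -1 ≤ 0; row 3: (91/4)/(5/2) = 91/10. Minimum is 9/2 at row 1 (p leaves); pivot element 1/2.
Divide row 1 by 1/2; eliminate column q from the other rows.
In the new row 1, the RHS entry is the old entry divided by the pivot: (9/4)/(1/2) = 9/2.

9/2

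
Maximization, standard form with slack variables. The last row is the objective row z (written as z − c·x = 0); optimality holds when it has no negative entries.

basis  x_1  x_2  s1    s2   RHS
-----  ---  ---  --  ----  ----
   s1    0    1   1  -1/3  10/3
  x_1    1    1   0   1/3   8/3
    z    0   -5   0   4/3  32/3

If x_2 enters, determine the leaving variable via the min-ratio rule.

Column x_2 entries and ratios — s1: (10/3)/1 = 10/3; x_1: (8/3)/1 = 8/3.
Smallest ratio is 8/3 in the row of x_1, so x_1 leaves.

x_1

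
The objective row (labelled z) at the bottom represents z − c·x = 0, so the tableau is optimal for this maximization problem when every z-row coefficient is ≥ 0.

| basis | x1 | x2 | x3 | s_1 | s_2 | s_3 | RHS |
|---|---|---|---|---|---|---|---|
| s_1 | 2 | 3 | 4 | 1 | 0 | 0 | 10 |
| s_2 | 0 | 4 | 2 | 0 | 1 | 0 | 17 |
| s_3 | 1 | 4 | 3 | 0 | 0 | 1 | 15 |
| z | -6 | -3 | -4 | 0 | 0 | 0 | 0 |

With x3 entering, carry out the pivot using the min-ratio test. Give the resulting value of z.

10

Ratio test on column x3 — row 1: 10/4 = 5/2; row 2: 17/2 = 17/2; row 3: 15/3 = 5. Minimum is 5/2 at row 1 (s_1 leaves); pivot element 4.
Pivot on row 1; the z-row RHS becomes 0 − (-4)·(5/2) = 10.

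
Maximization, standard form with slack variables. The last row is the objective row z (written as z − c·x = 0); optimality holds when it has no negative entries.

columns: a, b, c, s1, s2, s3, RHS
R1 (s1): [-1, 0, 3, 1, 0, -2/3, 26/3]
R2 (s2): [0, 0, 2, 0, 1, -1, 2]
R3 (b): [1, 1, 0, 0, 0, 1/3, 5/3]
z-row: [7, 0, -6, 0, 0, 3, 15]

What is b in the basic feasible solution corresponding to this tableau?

b is basic (row 3); its value is the RHS of that row, 5/3.

5/3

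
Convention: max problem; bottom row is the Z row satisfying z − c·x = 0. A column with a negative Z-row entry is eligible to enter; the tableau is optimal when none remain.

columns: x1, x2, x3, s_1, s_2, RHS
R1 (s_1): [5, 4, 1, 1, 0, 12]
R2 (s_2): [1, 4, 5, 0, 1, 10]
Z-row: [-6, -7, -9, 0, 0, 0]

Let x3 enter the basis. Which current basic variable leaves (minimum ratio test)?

s_2

Column x3 entries and ratios — s_1: 12/1 = 12; s_2: 10/5 = 2.
Smallest ratio is 2 in the row of s_2, so s_2 leaves.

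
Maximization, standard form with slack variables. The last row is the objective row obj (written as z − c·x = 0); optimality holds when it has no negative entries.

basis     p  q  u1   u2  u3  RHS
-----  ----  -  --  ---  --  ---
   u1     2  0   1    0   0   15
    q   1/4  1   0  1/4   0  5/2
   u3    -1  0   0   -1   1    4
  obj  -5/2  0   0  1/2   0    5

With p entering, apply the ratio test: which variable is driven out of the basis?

u1

Column p entries and ratios — u1: 15/2 = 15/2; q: (5/2)/(1/4) = 10; u3: -1 ≤ 0, skip.
Smallest ratio is 15/2 in the row of u1, so u1 leaves.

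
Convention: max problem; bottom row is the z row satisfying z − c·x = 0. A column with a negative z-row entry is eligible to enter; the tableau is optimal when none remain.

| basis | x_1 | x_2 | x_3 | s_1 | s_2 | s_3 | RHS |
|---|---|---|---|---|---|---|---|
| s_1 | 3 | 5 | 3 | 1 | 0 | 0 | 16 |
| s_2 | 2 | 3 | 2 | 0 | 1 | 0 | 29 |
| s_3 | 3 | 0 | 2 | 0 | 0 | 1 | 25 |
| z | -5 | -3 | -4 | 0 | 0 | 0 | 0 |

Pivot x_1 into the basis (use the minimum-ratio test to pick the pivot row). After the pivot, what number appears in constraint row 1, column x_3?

Ratio test on column x_1 — row 1: 16/3 = 16/3; row 2: 29/2 = 29/2; row 3: 25/3 = 25/3. Minimum is 16/3 at row 1 (s_1 leaves); pivot element 3.
Divide row 1 by 3; eliminate column x_1 from the other rows.
In the new row 1, the x_3 entry is the old entry divided by the pivot: 3/3 = 1.

1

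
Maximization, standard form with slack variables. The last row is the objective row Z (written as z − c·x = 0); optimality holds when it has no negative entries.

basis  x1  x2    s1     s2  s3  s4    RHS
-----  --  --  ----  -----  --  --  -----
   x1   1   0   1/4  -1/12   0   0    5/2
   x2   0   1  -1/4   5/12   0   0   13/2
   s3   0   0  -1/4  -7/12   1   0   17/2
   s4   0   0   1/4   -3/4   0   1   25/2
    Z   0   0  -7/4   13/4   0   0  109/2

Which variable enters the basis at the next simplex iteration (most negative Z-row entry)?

s1

Negative Z-row entries: s1: -7/4.
The most negative is -7/4 in column s1, so s1 enters.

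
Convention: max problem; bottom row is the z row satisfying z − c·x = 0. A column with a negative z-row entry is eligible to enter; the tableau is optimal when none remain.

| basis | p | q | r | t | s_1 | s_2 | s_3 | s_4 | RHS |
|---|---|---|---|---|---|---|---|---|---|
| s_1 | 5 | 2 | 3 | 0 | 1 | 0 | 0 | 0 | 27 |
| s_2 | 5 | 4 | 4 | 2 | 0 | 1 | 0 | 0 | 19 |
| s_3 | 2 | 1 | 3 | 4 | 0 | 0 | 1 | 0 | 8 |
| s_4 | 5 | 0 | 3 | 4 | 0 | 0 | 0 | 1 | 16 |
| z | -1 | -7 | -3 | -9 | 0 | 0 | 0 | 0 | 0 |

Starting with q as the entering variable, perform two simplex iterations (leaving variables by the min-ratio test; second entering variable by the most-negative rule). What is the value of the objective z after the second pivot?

537/14

Ratio test on column q — row 1: 27/2 = 27/2; row 2: 19/4 = 19/4; row 3: 8/1 = 8; row 4: entry 0 ≤ 0. Minimum is 19/4 at row 2 (s_2 leaves); pivot element 4.
Pivot on row 2; the z-row RHS becomes 0 − (-7)·(19/4) = 133/4.
Next entering variable (most negative z-row entry -11/2): t.
Ratio test on column t — row 1: entry -1 ≤ 0; row 2: (19/4)/(1/2) = 19/2; row 3: (13/4)/(7/2) = 13/14; row 4: 16/4 = 4. Minimum is 13/14 at row 3 (s_3 leaves); pivot element 7/2.
After the second pivot the z-row RHS is 133/4 − (-11/2)·(13/14) = 537/14.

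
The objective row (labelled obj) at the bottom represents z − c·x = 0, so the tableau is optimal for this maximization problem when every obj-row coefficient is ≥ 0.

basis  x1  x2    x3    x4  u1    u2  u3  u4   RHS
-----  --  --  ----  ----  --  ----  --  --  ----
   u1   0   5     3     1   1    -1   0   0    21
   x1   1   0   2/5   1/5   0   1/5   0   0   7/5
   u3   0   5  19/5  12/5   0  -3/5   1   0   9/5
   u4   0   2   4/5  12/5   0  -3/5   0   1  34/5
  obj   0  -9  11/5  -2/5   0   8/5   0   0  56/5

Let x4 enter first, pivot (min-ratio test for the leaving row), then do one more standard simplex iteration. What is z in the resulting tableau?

Ratio test on column x4 — row 1: 21/1 = 21; row 2: (7/5)/(1/5) = 7; row 3: (9/5)/(12/5) = 3/4; row 4: (34/5)/(12/5) = 17/6. Minimum is 3/4 at row 3 (u3 leaves); pivot element 12/5.
Pivot on row 3; the obj-row RHS becomes 56/5 − (-2/5)·(3/4) = 23/2.
Next entering variable (most negative obj-row entry -49/6): x2.
Ratio test on column x2 — row 1: (81/4)/(35/12) = 243/35; row 2: entry -5/12 ≤ 0; row 3: (3/4)/(25/12) = 9/25; row 4: entry -3 ≤ 0. Minimum is 9/25 at row 3 (x4 leaves); pivot element 25/12.
After the second pivot the obj-row RHS is 23/2 − (-49/6)·(9/25) = 361/25.

361/25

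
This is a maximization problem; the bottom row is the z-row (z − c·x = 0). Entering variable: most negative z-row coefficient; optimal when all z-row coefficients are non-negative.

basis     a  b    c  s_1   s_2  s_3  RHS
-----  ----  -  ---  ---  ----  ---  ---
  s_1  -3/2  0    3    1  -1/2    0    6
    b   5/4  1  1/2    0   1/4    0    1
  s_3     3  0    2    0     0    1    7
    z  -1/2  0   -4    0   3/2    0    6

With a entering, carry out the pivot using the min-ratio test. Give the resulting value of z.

32/5

Ratio test on column a — row 1: entry -3/2 ≤ 0; row 2: 1/(5/4) = 4/5; row 3: 7/3 = 7/3. Minimum is 4/5 at row 2 (b leaves); pivot element 5/4.
Pivot on row 2; the z-row RHS becomes 6 − (-1/2)·(4/5) = 32/5.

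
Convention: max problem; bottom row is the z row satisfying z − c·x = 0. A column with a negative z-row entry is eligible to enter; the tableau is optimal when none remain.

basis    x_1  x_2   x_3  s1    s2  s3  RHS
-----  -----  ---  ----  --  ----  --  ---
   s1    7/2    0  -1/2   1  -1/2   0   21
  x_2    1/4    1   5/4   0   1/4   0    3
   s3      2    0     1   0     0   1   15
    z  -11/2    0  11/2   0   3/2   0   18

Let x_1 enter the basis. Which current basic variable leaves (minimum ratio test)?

Column x_1 entries and ratios — s1: 21/(7/2) = 6; x_2: 3/(1/4) = 12; s3: 15/2 = 15/2.
Smallest ratio is 6 in the row of s1, so s1 leaves.

s1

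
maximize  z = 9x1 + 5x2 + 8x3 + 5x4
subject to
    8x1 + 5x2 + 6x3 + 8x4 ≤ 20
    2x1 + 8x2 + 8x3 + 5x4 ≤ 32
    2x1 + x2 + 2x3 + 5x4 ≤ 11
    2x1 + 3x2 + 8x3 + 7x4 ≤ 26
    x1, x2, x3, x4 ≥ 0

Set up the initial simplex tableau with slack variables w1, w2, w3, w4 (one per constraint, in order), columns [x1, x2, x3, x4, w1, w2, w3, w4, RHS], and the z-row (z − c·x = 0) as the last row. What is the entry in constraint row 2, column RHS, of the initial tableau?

The RHS of constraint 2 is b_2 = 32.

32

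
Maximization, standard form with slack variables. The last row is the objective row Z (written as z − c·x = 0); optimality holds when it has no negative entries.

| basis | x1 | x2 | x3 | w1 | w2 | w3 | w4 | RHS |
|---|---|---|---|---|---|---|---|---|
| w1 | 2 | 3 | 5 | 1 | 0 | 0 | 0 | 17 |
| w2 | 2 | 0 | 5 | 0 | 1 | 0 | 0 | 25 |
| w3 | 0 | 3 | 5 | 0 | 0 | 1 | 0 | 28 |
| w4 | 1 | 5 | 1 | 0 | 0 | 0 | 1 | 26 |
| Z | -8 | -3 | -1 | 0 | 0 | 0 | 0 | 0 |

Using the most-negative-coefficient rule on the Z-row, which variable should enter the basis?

Negative Z-row entries: x1: -8, x2: -3, x3: -1.
The most negative is -8 in column x1, so x1 enters.

x1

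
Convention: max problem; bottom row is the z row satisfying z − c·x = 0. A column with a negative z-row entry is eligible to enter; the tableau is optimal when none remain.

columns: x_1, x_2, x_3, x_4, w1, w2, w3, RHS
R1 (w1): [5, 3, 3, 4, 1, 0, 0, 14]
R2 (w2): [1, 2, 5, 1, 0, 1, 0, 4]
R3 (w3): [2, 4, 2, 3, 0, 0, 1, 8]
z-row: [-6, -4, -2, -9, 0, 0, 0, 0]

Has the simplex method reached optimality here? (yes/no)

The z-row has a negative entry -9 in column x_4, so it is not optimal.

no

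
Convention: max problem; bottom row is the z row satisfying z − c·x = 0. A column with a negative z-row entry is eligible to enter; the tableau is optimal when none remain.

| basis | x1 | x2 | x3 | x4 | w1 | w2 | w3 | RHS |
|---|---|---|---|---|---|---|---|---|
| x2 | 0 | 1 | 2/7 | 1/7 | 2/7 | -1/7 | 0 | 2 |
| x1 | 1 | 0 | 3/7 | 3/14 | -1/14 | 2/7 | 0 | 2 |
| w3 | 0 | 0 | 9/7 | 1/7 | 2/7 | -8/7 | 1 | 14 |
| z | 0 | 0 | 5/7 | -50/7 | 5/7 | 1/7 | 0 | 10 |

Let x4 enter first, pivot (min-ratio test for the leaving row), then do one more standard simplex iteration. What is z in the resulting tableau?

Ratio test on column x4 — row 1: 2/(1/7) = 14; row 2: 2/(3/14) = 28/3; row 3: 14/(1/7) = 98. Minimum is 28/3 at row 2 (x1 leaves); pivot element 3/14.
Pivot on row 2; the z-row RHS becomes 10 − (-50/7)·(28/3) = 230/3.
Next entering variable (most negative z-row entry -5/3): w1.
Ratio test on column w1 — row 1: (2/3)/(1/3) = 2; row 2: entry -1/3 ≤ 0; row 3: (38/3)/(1/3) = 38. Minimum is 2 at row 1 (x2 leaves); pivot element 1/3.
After the second pivot the z-row RHS is 230/3 − (-5/3)·2 = 80.

80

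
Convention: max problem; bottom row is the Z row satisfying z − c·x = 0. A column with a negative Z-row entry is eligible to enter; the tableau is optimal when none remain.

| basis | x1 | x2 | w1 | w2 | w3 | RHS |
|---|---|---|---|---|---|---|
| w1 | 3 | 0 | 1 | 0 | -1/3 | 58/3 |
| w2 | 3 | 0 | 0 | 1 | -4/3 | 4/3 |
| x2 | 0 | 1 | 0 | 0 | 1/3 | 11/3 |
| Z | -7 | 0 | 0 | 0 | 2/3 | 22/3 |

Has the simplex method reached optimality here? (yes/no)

The Z-row has a negative entry -7 in column x1, so it is not optimal.

no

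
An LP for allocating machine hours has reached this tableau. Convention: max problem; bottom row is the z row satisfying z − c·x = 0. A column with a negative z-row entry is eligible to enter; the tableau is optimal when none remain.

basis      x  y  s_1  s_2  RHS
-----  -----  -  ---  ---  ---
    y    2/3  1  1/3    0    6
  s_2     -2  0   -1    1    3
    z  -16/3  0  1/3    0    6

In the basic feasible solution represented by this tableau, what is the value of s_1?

0

s_1 is not in the basis, so in the current basic feasible solution s_1 = 0.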